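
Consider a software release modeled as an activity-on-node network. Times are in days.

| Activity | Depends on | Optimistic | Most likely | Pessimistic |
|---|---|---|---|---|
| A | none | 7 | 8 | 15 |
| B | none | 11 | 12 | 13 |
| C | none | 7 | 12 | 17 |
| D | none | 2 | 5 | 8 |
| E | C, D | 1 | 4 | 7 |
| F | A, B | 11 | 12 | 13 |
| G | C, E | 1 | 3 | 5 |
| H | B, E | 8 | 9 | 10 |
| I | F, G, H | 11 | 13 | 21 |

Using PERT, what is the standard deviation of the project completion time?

2.58 days

te_A = (7 + 4·8 + 15)/6 = 54/6 = 9; σ²_A = ((15−7)/6)² = 1.778
te_B = (11 + 4·12 + 13)/6 = 72/6 = 12; σ²_B = ((13−11)/6)² = 0.111
te_C = (7 + 4·12 + 17)/6 = 72/6 = 12; σ²_C = ((17−7)/6)² = 2.778
te_D = (2 + 4·5 + 8)/6 = 30/6 = 5; σ²_D = ((8−2)/6)² = 1.000
te_E = (1 + 4·4 + 7)/6 = 24/6 = 4; σ²_E = ((7−1)/6)² = 1.000
te_F = (11 + 4·12 + 13)/6 = 72/6 = 12; σ²_F = ((13−11)/6)² = 0.111
te_G = (1 + 4·3 + 5)/6 = 18/6 = 3; σ²_G = ((5−1)/6)² = 0.444
te_H = (8 + 4·9 + 10)/6 = 54/6 = 9; σ²_H = ((10−8)/6)² = 0.111
te_I = (11 + 4·13 + 21)/6 = 84/6 = 14; σ²_I = ((21−11)/6)² = 2.778

Forward pass:
ES_A = 0; EF_A = 9
ES_B = 0; EF_B = 12
ES_C = 0; EF_C = 12
ES_D = 0; EF_D = 5
ES_E = max(EF_C=12, EF_D=5) = 12; EF_E = 12+4 = 16
ES_F = max(EF_A=9, EF_B=12) = 12; EF_F = 12+12 = 24
ES_G = max(EF_C=12, EF_E=16) = 16; EF_G = 16+3 = 19
ES_H = max(EF_B=12, EF_E=16) = 16; EF_H = 16+9 = 25
ES_I = max(EF_F=24, EF_G=19, EF_H=25) = 25; EF_I = 25+14 = 39
Expected project duration μ = 39 days. Critical path: C → E → H → I.

Variance along critical path = 2.778 + 1.000 + 0.111 + 2.778 = 6.667
σ = √6.667 = 2.582 days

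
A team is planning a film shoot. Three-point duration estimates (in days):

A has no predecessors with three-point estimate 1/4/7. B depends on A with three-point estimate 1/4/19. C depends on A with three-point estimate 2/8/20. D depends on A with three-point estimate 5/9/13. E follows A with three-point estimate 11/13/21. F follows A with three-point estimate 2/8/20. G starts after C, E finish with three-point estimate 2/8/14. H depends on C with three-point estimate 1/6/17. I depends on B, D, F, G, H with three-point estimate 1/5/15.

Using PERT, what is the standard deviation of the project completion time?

te_A = (1 + 4·4 + 7)/6 = 24/6 = 4; σ²_A = ((7−1)/6)² = 1.000
te_B = (1 + 4·4 + 19)/6 = 36/6 = 6; σ²_B = ((19−1)/6)² = 9.000
te_C = (2 + 4·8 + 20)/6 = 54/6 = 9; σ²_C = ((20−2)/6)² = 9.000
te_D = (5 + 4·9 + 13)/6 = 54/6 = 9; σ²_D = ((13−5)/6)² = 1.778
te_E = (11 + 4·13 + 21)/6 = 84/6 = 14; σ²_E = ((21−11)/6)² = 2.778
te_F = (2 + 4·8 + 20)/6 = 54/6 = 9; σ²_F = ((20−2)/6)² = 9.000
te_G = (2 + 4·8 + 14)/6 = 48/6 = 8; σ²_G = ((14−2)/6)² = 4.000
te_H = (1 + 4·6 + 17)/6 = 42/6 = 7; σ²_H = ((17−1)/6)² = 7.111
te_I = (1 + 4·5 + 15)/6 = 36/6 = 6; σ²_I = ((15−1)/6)² = 5.444

Forward pass:
ES_A = 0; EF_A = 4
ES_B = 4; EF_B = 4+6 = 10
ES_C = 4; EF_C = 4+9 = 13
ES_D = 4; EF_D = 4+9 = 13
ES_E = 4; EF_E = 4+14 = 18
ES_F = 4; EF_F = 4+9 = 13
ES_G = max(EF_C=13, EF_E=18) = 18; EF_G = 18+8 = 26
ES_H = 13; EF_H = 13+7 = 20
ES_I = max(EF_B=10, EF_D=13, EF_F=13, EF_G=26, EF_H=20) = 26; EF_I = 26+6 = 32
Expected project duration μ = 32 days. Critical path: A → E → G → I.

Variance along critical path = 1.000 + 2.778 + 4.000 + 5.444 = 13.222
σ = √13.222 = 3.636 days

3.64 days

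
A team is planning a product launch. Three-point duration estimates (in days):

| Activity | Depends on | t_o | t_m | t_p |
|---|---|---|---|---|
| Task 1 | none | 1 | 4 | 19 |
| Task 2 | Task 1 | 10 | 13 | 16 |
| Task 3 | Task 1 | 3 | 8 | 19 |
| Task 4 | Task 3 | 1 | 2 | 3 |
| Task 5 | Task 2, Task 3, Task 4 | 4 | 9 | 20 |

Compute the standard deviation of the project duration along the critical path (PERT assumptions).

4.14 days

te_Task 1 = (1 + 4·4 + 19)/6 = 36/6 = 6; σ²_Task 1 = ((19−1)/6)² = 9.000
te_Task 2 = (10 + 4·13 + 16)/6 = 78/6 = 13; σ²_Task 2 = ((16−10)/6)² = 1.000
te_Task 3 = (3 + 4·8 + 19)/6 = 54/6 = 9; σ²_Task 3 = ((19−3)/6)² = 7.111
te_Task 4 = (1 + 4·2 + 3)/6 = 12/6 = 2; σ²_Task 4 = ((3−1)/6)² = 0.111
te_Task 5 = (4 + 4·9 + 20)/6 = 60/6 = 10; σ²_Task 5 = ((20−4)/6)² = 7.111

Forward pass:
ES_Task 1 = 0; EF_Task 1 = 6
ES_Task 2 = 6; EF_Task 2 = 6+13 = 19
ES_Task 3 = 6; EF_Task 3 = 6+9 = 15
ES_Task 4 = 15; EF_Task 4 = 15+2 = 17
ES_Task 5 = max(EF_Task 2=19, EF_Task 3=15, EF_Task 4=17) = 19; EF_Task 5 = 19+10 = 29
Expected project duration μ = 29 days. Critical path: Task 1 → Task 2 → Task 5.

Variance along critical path = 9.000 + 1.000 + 7.111 = 17.111
σ = √17.111 = 4.137 days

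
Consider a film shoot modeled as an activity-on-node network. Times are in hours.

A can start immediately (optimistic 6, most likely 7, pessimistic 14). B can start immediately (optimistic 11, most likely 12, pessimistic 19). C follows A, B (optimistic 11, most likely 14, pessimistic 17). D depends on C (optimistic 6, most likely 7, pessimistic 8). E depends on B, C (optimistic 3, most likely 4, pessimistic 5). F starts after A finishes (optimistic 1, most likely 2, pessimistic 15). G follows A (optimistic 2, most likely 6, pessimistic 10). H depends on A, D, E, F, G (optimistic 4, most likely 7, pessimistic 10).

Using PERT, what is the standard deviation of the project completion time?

1.97 hours

te_A = (6 + 4·7 + 14)/6 = 48/6 = 8; σ²_A = ((14−6)/6)² = 1.778
te_B = (11 + 4·12 + 19)/6 = 78/6 = 13; σ²_B = ((19−11)/6)² = 1.778
te_C = (11 + 4·14 + 17)/6 = 84/6 = 14; σ²_C = ((17−11)/6)² = 1.000
te_D = (6 + 4·7 + 8)/6 = 42/6 = 7; σ²_D = ((8−6)/6)² = 0.111
te_E = (3 + 4·4 + 5)/6 = 24/6 = 4; σ²_E = ((5−3)/6)² = 0.111
te_F = (1 + 4·2 + 15)/6 = 24/6 = 4; σ²_F = ((15−1)/6)² = 5.444
te_G = (2 + 4·6 + 10)/6 = 36/6 = 6; σ²_G = ((10−2)/6)² = 1.778
te_H = (4 + 4·7 + 10)/6 = 42/6 = 7; σ²_H = ((10−4)/6)² = 1.000

Forward pass:
ES_A = 0; EF_A = 8
ES_B = 0; EF_B = 13
ES_C = max(EF_A=8, EF_B=13) = 13; EF_C = 13+14 = 27
ES_D = 27; EF_D = 27+7 = 34
ES_E = max(EF_B=13, EF_C=27) = 27; EF_E = 27+4 = 31
ES_F = 8; EF_F = 8+4 = 12
ES_G = 8; EF_G = 8+6 = 14
ES_H = max(EF_A=8, EF_D=34, EF_E=31, EF_F=12, EF_G=14) = 34; EF_H = 34+7 = 41
Expected project duration μ = 41 hours. Critical path: B → C → D → H.

Variance along critical path = 1.778 + 1.000 + 0.111 + 1.000 = 3.889
σ = √3.889 = 1.972 hours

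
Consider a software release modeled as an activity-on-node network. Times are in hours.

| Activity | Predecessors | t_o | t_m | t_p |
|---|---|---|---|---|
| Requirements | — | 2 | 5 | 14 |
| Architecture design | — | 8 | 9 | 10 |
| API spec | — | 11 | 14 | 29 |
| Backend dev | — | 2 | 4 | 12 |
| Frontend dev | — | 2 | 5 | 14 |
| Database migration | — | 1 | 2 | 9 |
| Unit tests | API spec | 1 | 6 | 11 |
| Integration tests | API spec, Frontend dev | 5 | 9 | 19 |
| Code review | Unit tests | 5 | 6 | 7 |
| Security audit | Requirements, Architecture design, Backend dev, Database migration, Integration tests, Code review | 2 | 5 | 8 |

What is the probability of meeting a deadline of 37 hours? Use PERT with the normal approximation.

0.867

te_Requirements = (2 + 4·5 + 14)/6 = 36/6 = 6; σ²_Requirements = ((14−2)/6)² = 4.000
te_Architecture design = (8 + 4·9 + 10)/6 = 54/6 = 9; σ²_Architecture design = ((10−8)/6)² = 0.111
te_API spec = (11 + 4·14 + 29)/6 = 96/6 = 16; σ²_API spec = ((29−11)/6)² = 9.000
te_Backend dev = (2 + 4·4 + 12)/6 = 30/6 = 5; σ²_Backend dev = ((12−2)/6)² = 2.778
te_Frontend dev = (2 + 4·5 + 14)/6 = 36/6 = 6; σ²_Frontend dev = ((14−2)/6)² = 4.000
te_Database migration = (1 + 4·2 + 9)/6 = 18/6 = 3; σ²_Database migration = ((9−1)/6)² = 1.778
te_Unit tests = (1 + 4·6 + 11)/6 = 36/6 = 6; σ²_Unit tests = ((11−1)/6)² = 2.778
te_Integration tests = (5 + 4·9 + 19)/6 = 60/6 = 10; σ²_Integration tests = ((19−5)/6)² = 5.444
te_Code review = (5 + 4·6 + 7)/6 = 36/6 = 6; σ²_Code review = ((7−5)/6)² = 0.111
te_Security audit = (2 + 4·5 + 8)/6 = 30/6 = 5; σ²_Security audit = ((8−2)/6)² = 1.000

Forward pass:
ES_Requirements = 0; EF_Requirements = 6
ES_Architecture design = 0; EF_Architecture design = 9
ES_API spec = 0; EF_API spec = 16
ES_Backend dev = 0; EF_Backend dev = 5
ES_Frontend dev = 0; EF_Frontend dev = 6
ES_Database migration = 0; EF_Database migration = 3
ES_Unit tests = 16; EF_Unit tests = 16+6 = 22
ES_Integration tests = max(EF_API spec=16, EF_Frontend dev=6) = 16; EF_Integration tests = 16+10 = 26
ES_Code review = 22; EF_Code review = 22+6 = 28
ES_Security audit = max(EF_Requirements=6, EF_Architecture design=9, EF_Backend dev=5, EF_Database migration=3, EF_Integration tests=26, EF_Code review=28) = 28; EF_Security audit = 28+5 = 33
Expected project duration μ = 33 hours. Critical path: API spec → Unit tests → Code review → Security audit.

Variance along critical path = 9.000 + 2.778 + 0.111 + 1.000 = 12.889; σ = √12.889 = 3.590 hours.
Z = (37 − 33) / 3.590 = 1.114
P(T ≤ 37) = Φ(1.114) ≈ 0.867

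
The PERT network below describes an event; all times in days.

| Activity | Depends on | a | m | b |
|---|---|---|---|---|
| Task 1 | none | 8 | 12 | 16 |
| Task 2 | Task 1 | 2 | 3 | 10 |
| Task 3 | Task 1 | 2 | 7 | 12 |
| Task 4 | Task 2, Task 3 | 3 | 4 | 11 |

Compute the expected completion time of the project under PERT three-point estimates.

24 days

te_Task 1 = (8 + 4·12 + 16)/6 = 72/6 = 12
te_Task 2 = (2 + 4·3 + 10)/6 = 24/6 = 4
te_Task 3 = (2 + 4·7 + 12)/6 = 42/6 = 7
te_Task 4 = (3 + 4·4 + 11)/6 = 30/6 = 5

Forward pass:
ES_Task 1 = 0; EF_Task 1 = 12
ES_Task 2 = 12; EF_Task 2 = 12+4 = 16
ES_Task 3 = 12; EF_Task 3 = 12+7 = 19
ES_Task 4 = max(EF_Task 2=16, EF_Task 3=19) = 19; EF_Task 4 = 19+5 = 24
Expected project duration μ = 24 days. Critical path: Task 1 → Task 3 → Task 4.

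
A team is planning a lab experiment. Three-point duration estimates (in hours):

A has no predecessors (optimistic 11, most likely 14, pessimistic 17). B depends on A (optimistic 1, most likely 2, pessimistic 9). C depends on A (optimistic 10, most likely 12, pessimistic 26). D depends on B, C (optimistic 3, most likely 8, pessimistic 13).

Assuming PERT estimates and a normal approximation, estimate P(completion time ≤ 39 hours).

0.818

te_A = (11 + 4·14 + 17)/6 = 84/6 = 14; σ²_A = ((17−11)/6)² = 1.000
te_B = (1 + 4·2 + 9)/6 = 18/6 = 3; σ²_B = ((9−1)/6)² = 1.778
te_C = (10 + 4·12 + 26)/6 = 84/6 = 14; σ²_C = ((26−10)/6)² = 7.111
te_D = (3 + 4·8 + 13)/6 = 48/6 = 8; σ²_D = ((13−3)/6)² = 2.778

Forward pass:
ES_A = 0; EF_A = 14
ES_B = 14; EF_B = 14+3 = 17
ES_C = 14; EF_C = 14+14 = 28
ES_D = max(EF_B=17, EF_C=28) = 28; EF_D = 28+8 = 36
Expected project duration μ = 36 hours. Critical path: A → C → D.

Variance along critical path = 1.000 + 7.111 + 2.778 = 10.889; σ = √10.889 = 3.300 hours.
Z = (39 − 36) / 3.300 = 0.909
P(T ≤ 39) = Φ(0.909) ≈ 0.818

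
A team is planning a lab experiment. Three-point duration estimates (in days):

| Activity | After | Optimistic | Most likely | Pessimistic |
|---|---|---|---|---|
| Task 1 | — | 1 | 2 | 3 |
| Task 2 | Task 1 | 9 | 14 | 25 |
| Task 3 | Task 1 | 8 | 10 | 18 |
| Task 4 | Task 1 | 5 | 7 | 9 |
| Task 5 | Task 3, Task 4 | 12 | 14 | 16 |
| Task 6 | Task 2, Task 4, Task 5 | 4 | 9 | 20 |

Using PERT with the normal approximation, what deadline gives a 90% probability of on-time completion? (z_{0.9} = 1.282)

41.1 days

te_Task 1 = (1 + 4·2 + 3)/6 = 12/6 = 2; σ²_Task 1 = ((3−1)/6)² = 0.111
te_Task 2 = (9 + 4·14 + 25)/6 = 90/6 = 15; σ²_Task 2 = ((25−9)/6)² = 7.111
te_Task 3 = (8 + 4·10 + 18)/6 = 66/6 = 11; σ²_Task 3 = ((18−8)/6)² = 2.778
te_Task 4 = (5 + 4·7 + 9)/6 = 42/6 = 7; σ²_Task 4 = ((9−5)/6)² = 0.444
te_Task 5 = (12 + 4·14 + 16)/6 = 84/6 = 14; σ²_Task 5 = ((16−12)/6)² = 0.444
te_Task 6 = (4 + 4·9 + 20)/6 = 60/6 = 10; σ²_Task 6 = ((20−4)/6)² = 7.111

Forward pass:
ES_Task 1 = 0; EF_Task 1 = 2
ES_Task 2 = 2; EF_Task 2 = 2+15 = 17
ES_Task 3 = 2; EF_Task 3 = 2+11 = 13
ES_Task 4 = 2; EF_Task 4 = 2+7 = 9
ES_Task 5 = max(EF_Task 3=13, EF_Task 4=9) = 13; EF_Task 5 = 13+14 = 27
ES_Task 6 = max(EF_Task 2=17, EF_Task 4=9, EF_Task 5=27) = 27; EF_Task 6 = 27+10 = 37
Expected project duration μ = 37 days. Critical path: Task 1 → Task 3 → Task 5 → Task 6.

Variance along critical path = 0.111 + 2.778 + 0.444 + 7.111 = 10.444; σ = 3.232 days.
D = μ + z·σ = 37 + 1.282·3.232 = 41.1 days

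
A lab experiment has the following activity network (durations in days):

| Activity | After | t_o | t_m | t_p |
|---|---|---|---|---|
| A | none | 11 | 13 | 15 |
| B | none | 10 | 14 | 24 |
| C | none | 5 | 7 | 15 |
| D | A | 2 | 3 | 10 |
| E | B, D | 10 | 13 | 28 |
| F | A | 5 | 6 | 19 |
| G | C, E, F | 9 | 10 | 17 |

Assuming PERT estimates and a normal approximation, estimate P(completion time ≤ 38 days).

0.083

te_A = (11 + 4·13 + 15)/6 = 78/6 = 13; σ²_A = ((15−11)/6)² = 0.444
te_B = (10 + 4·14 + 24)/6 = 90/6 = 15; σ²_B = ((24−10)/6)² = 5.444
te_C = (5 + 4·7 + 15)/6 = 48/6 = 8; σ²_C = ((15−5)/6)² = 2.778
te_D = (2 + 4·3 + 10)/6 = 24/6 = 4; σ²_D = ((10−2)/6)² = 1.778
te_E = (10 + 4·13 + 28)/6 = 90/6 = 15; σ²_E = ((28−10)/6)² = 9.000
te_F = (5 + 4·6 + 19)/6 = 48/6 = 8; σ²_F = ((19−5)/6)² = 5.444
te_G = (9 + 4·10 + 17)/6 = 66/6 = 11; σ²_G = ((17−9)/6)² = 1.778

Forward pass:
ES_A = 0; EF_A = 13
ES_B = 0; EF_B = 15
ES_C = 0; EF_C = 8
ES_D = 13; EF_D = 13+4 = 17
ES_E = max(EF_B=15, EF_D=17) = 17; EF_E = 17+15 = 32
ES_F = 13; EF_F = 13+8 = 21
ES_G = max(EF_C=8, EF_E=32, EF_F=21) = 32; EF_G = 32+11 = 43
Expected project duration μ = 43 days. Critical path: A → D → E → G.

Variance along critical path = 0.444 + 1.778 + 9.000 + 1.778 = 13.000; σ = √13.000 = 3.606 days.
Z = (38 − 43) / 3.606 = -1.387
P(T ≤ 38) = Φ(-1.387) ≈ 0.083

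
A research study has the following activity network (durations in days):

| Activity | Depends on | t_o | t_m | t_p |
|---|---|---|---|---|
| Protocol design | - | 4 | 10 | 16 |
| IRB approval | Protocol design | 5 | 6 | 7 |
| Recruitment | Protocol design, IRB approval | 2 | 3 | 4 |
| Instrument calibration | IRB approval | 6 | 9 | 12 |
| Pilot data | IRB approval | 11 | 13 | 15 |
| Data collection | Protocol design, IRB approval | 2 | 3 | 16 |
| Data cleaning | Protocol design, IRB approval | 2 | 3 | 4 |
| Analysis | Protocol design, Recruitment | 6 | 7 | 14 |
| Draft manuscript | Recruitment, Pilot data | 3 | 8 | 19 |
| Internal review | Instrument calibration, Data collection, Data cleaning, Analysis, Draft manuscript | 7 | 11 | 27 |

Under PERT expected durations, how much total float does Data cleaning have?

19 days

te_Protocol design = (4 + 4·10 + 16)/6 = 60/6 = 10
te_IRB approval = (5 + 4·6 + 7)/6 = 36/6 = 6
te_Recruitment = (2 + 4·3 + 4)/6 = 18/6 = 3
te_Instrument calibration = (6 + 4·9 + 12)/6 = 54/6 = 9
te_Pilot data = (11 + 4·13 + 15)/6 = 78/6 = 13
te_Data collection = (2 + 4·3 + 16)/6 = 30/6 = 5
te_Data cleaning = (2 + 4·3 + 4)/6 = 18/6 = 3
te_Analysis = (6 + 4·7 + 14)/6 = 48/6 = 8
te_Draft manuscript = (3 + 4·8 + 19)/6 = 54/6 = 9
te_Internal review = (7 + 4·11 + 27)/6 = 78/6 = 13

Forward pass:
ES_Protocol design = 0; EF_Protocol design = 10
ES_IRB approval = 10; EF_IRB approval = 10+6 = 16
ES_Recruitment = max(EF_Protocol design=10, EF_IRB approval=16) = 16; EF_Recruitment = 16+3 = 19
ES_Instrument calibration = 16; EF_Instrument calibration = 16+9 = 25
ES_Pilot data = 16; EF_Pilot data = 16+13 = 29
ES_Data collection = max(EF_Protocol design=10, EF_IRB approval=16) = 16; EF_Data collection = 16+5 = 21
ES_Data cleaning = max(EF_Protocol design=10, EF_IRB approval=16) = 16; EF_Data cleaning = 16+3 = 19
ES_Analysis = max(EF_Protocol design=10, EF_Recruitment=19) = 19; EF_Analysis = 19+8 = 27
ES_Draft manuscript = max(EF_Recruitment=19, EF_Pilot data=29) = 29; EF_Draft manuscript = 29+9 = 38
ES_Internal review = max(EF_Instrument calibration=25, EF_Data collection=21, EF_Data cleaning=19, EF_Analysis=27, EF_Draft manuscript=38) = 38; EF_Internal review = 38+13 = 51
Expected project duration μ = 51 days. Critical path: Protocol design → IRB approval → Pilot data → Draft manuscript → Internal review.

Backward pass:
LF_Internal review = 51; LS_Internal review = 51−13 = 38
LF_Draft manuscript = LS_Internal review = 38; LS_Draft manuscript = 38−9 = 29
LF_Analysis = LS_Internal review = 38; LS_Analysis = 38−8 = 30
LF_Data cleaning = LS_Internal review = 38; LS_Data cleaning = 38−3 = 35
LF_Data collection = LS_Internal review = 38; LS_Data collection = 38−5 = 33
LF_Pilot data = LS_Draft manuscript = 29; LS_Pilot data = 29−13 = 16
LF_Instrument calibration = LS_Internal review = 38; LS_Instrument calibration = 38−9 = 29
LF_Recruitment = min(LS_Analysis=30, LS_Draft manuscript=29) = 29; LS_Recruitment = 29−3 = 26
LF_IRB approval = min(LS_Recruitment=26, LS_Instrument calibration=29, LS_Pilot data=16, LS_Data collection=33, LS_Data cleaning=35) = 16; LS_IRB approval = 16−6 = 10
LF_Protocol design = min(LS_IRB approval=10, LS_Recruitment=26, LS_Data collection=33, LS_Data cleaning=35, LS_Analysis=30) = 10; LS_Protocol design = 10−10 = 0
Slack_Data cleaning = LS_Data cleaning − ES_Data cleaning = 35 − 16 = 19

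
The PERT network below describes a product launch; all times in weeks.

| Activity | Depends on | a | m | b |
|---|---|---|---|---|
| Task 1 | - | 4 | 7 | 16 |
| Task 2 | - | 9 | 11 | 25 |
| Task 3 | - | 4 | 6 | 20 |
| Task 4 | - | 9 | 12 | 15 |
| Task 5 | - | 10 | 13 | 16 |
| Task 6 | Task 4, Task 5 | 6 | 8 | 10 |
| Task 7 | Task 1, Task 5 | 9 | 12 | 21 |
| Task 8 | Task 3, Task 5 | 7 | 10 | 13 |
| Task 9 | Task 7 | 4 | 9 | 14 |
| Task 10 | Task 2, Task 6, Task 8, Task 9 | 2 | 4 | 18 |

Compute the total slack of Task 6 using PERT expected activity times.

te_Task 1 = (4 + 4·7 + 16)/6 = 48/6 = 8
te_Task 2 = (9 + 4·11 + 25)/6 = 78/6 = 13
te_Task 3 = (4 + 4·6 + 20)/6 = 48/6 = 8
te_Task 4 = (9 + 4·12 + 15)/6 = 72/6 = 12
te_Task 5 = (10 + 4·13 + 16)/6 = 78/6 = 13
te_Task 6 = (6 + 4·8 + 10)/6 = 48/6 = 8
te_Task 7 = (9 + 4·12 + 21)/6 = 78/6 = 13
te_Task 8 = (7 + 4·10 + 13)/6 = 60/6 = 10
te_Task 9 = (4 + 4·9 + 14)/6 = 54/6 = 9
te_Task 10 = (2 + 4·4 + 18)/6 = 36/6 = 6

Forward pass:
ES_Task 1 = 0; EF_Task 1 = 8
ES_Task 2 = 0; EF_Task 2 = 13
ES_Task 3 = 0; EF_Task 3 = 8
ES_Task 4 = 0; EF_Task 4 = 12
ES_Task 5 = 0; EF_Task 5 = 13
ES_Task 6 = max(EF_Task 4=12, EF_Task 5=13) = 13; EF_Task 6 = 13+8 = 21
ES_Task 7 = max(EF_Task 1=8, EF_Task 5=13) = 13; EF_Task 7 = 13+13 = 26
ES_Task 8 = max(EF_Task 3=8, EF_Task 5=13) = 13; EF_Task 8 = 13+10 = 23
ES_Task 9 = 26; EF_Task 9 = 26+9 = 35
ES_Task 10 = max(EF_Task 2=13, EF_Task 6=21, EF_Task 8=23, EF_Task 9=35) = 35; EF_Task 10 = 35+6 = 41
Expected project duration μ = 41 weeks. Critical path: Task 5 → Task 7 → Task 9 → Task 10.

Backward pass:
LF_Task 10 = 41; LS_Task 10 = 41−6 = 35
LF_Task 9 = LS_Task 10 = 35; LS_Task 9 = 35−9 = 26
LF_Task 8 = LS_Task 10 = 35; LS_Task 8 = 35−10 = 25
LF_Task 7 = LS_Task 9 = 26; LS_Task 7 = 26−13 = 13
LF_Task 6 = LS_Task 10 = 35; LS_Task 6 = 35−8 = 27
LF_Task 5 = min(LS_Task 6=27, LS_Task 7=13, LS_Task 8=25) = 13; LS_Task 5 = 13−13 = 0
LF_Task 4 = LS_Task 6 = 27; LS_Task 4 = 27−12 = 15
LF_Task 3 = LS_Task 8 = 25; LS_Task 3 = 25−8 = 17
LF_Task 2 = LS_Task 10 = 35; LS_Task 2 = 35−13 = 22
LF_Task 1 = LS_Task 7 = 13; LS_Task 1 = 13−8 = 5
Slack_Task 6 = LS_Task 6 − ES_Task 6 = 27 − 13 = 14

14 weeks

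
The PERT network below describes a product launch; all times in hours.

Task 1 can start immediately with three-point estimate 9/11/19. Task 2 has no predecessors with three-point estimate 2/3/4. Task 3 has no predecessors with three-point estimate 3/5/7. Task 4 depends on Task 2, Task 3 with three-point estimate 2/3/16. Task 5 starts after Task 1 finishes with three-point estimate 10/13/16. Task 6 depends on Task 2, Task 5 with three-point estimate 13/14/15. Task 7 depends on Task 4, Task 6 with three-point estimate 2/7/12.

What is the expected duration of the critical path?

46 hours

te_Task 1 = (9 + 4·11 + 19)/6 = 72/6 = 12
te_Task 2 = (2 + 4·3 + 4)/6 = 18/6 = 3
te_Task 3 = (3 + 4·5 + 7)/6 = 30/6 = 5
te_Task 4 = (2 + 4·3 + 16)/6 = 30/6 = 5
te_Task 5 = (10 + 4·13 + 16)/6 = 78/6 = 13
te_Task 6 = (13 + 4·14 + 15)/6 = 84/6 = 14
te_Task 7 = (2 + 4·7 + 12)/6 = 42/6 = 7

Forward pass:
ES_Task 1 = 0; EF_Task 1 = 12
ES_Task 2 = 0; EF_Task 2 = 3
ES_Task 3 = 0; EF_Task 3 = 5
ES_Task 4 = max(EF_Task 2=3, EF_Task 3=5) = 5; EF_Task 4 = 5+5 = 10
ES_Task 5 = 12; EF_Task 5 = 12+13 = 25
ES_Task 6 = max(EF_Task 2=3, EF_Task 5=25) = 25; EF_Task 6 = 25+14 = 39
ES_Task 7 = max(EF_Task 4=10, EF_Task 6=39) = 39; EF_Task 7 = 39+7 = 46
Expected project duration μ = 46 hours. Critical path: Task 1 → Task 5 → Task 6 → Task 7.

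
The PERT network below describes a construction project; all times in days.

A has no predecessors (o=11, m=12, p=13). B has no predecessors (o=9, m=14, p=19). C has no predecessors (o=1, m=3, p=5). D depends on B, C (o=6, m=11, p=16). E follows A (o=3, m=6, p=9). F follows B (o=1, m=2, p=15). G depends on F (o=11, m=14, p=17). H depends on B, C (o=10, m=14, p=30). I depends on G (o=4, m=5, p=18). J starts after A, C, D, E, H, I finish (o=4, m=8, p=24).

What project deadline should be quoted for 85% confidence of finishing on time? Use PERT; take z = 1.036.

te_A = (11 + 4·12 + 13)/6 = 72/6 = 12; σ²_A = ((13−11)/6)² = 0.111
te_B = (9 + 4·14 + 19)/6 = 84/6 = 14; σ²_B = ((19−9)/6)² = 2.778
te_C = (1 + 4·3 + 5)/6 = 18/6 = 3; σ²_C = ((5−1)/6)² = 0.444
te_D = (6 + 4·11 + 16)/6 = 66/6 = 11; σ²_D = ((16−6)/6)² = 2.778
te_E = (3 + 4·6 + 9)/6 = 36/6 = 6; σ²_E = ((9−3)/6)² = 1.000
te_F = (1 + 4·2 + 15)/6 = 24/6 = 4; σ²_F = ((15−1)/6)² = 5.444
te_G = (11 + 4·14 + 17)/6 = 84/6 = 14; σ²_G = ((17−11)/6)² = 1.000
te_H = (10 + 4·14 + 30)/6 = 96/6 = 16; σ²_H = ((30−10)/6)² = 11.111
te_I = (4 + 4·5 + 18)/6 = 42/6 = 7; σ²_I = ((18−4)/6)² = 5.444
te_J = (4 + 4·8 + 24)/6 = 60/6 = 10; σ²_J = ((24−4)/6)² = 11.111

Forward pass:
ES_A = 0; EF_A = 12
ES_B = 0; EF_B = 14
ES_C = 0; EF_C = 3
ES_D = max(EF_B=14, EF_C=3) = 14; EF_D = 14+11 = 25
ES_E = 12; EF_E = 12+6 = 18
ES_F = 14; EF_F = 14+4 = 18
ES_G = 18; EF_G = 18+14 = 32
ES_H = max(EF_B=14, EF_C=3) = 14; EF_H = 14+16 = 30
ES_I = 32; EF_I = 32+7 = 39
ES_J = max(EF_A=12, EF_C=3, EF_D=25, EF_E=18, EF_H=30, EF_I=39) = 39; EF_J = 39+10 = 49
Expected project duration μ = 49 days. Critical path: B → F → G → I → J.

Variance along critical path = 2.778 + 5.444 + 1.000 + 5.444 + 11.111 = 25.778; σ = 5.077 days.
D = μ + z·σ = 49 + 1.036·5.077 = 54.3 days

54.3 days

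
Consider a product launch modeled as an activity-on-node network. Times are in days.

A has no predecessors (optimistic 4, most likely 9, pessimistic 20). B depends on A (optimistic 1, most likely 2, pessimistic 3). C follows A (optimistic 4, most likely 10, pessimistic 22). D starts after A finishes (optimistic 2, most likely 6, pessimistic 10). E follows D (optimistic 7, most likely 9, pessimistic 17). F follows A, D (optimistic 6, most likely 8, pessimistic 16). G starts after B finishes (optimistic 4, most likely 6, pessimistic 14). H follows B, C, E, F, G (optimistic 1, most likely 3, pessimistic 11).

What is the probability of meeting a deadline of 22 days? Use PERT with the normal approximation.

0.018

te_A = (4 + 4·9 + 20)/6 = 60/6 = 10; σ²_A = ((20−4)/6)² = 7.111
te_B = (1 + 4·2 + 3)/6 = 12/6 = 2; σ²_B = ((3−1)/6)² = 0.111
te_C = (4 + 4·10 + 22)/6 = 66/6 = 11; σ²_C = ((22−4)/6)² = 9.000
te_D = (2 + 4·6 + 10)/6 = 36/6 = 6; σ²_D = ((10−2)/6)² = 1.778
te_E = (7 + 4·9 + 17)/6 = 60/6 = 10; σ²_E = ((17−7)/6)² = 2.778
te_F = (6 + 4·8 + 16)/6 = 54/6 = 9; σ²_F = ((16−6)/6)² = 2.778
te_G = (4 + 4·6 + 14)/6 = 42/6 = 7; σ²_G = ((14−4)/6)² = 2.778
te_H = (1 + 4·3 + 11)/6 = 24/6 = 4; σ²_H = ((11−1)/6)² = 2.778

Forward pass:
ES_A = 0; EF_A = 10
ES_B = 10; EF_B = 10+2 = 12
ES_C = 10; EF_C = 10+11 = 21
ES_D = 10; EF_D = 10+6 = 16
ES_E = 16; EF_E = 16+10 = 26
ES_F = max(EF_A=10, EF_D=16) = 16; EF_F = 16+9 = 25
ES_G = 12; EF_G = 12+7 = 19
ES_H = max(EF_B=12, EF_C=21, EF_E=26, EF_F=25, EF_G=19) = 26; EF_H = 26+4 = 30
Expected project duration μ = 30 days. Critical path: A → D → E → H.

Variance along critical path = 7.111 + 1.778 + 2.778 + 2.778 = 14.444; σ = √14.444 = 3.801 days.
Z = (22 − 30) / 3.801 = -2.105
P(T ≤ 22) = Φ(-2.105) ≈ 0.018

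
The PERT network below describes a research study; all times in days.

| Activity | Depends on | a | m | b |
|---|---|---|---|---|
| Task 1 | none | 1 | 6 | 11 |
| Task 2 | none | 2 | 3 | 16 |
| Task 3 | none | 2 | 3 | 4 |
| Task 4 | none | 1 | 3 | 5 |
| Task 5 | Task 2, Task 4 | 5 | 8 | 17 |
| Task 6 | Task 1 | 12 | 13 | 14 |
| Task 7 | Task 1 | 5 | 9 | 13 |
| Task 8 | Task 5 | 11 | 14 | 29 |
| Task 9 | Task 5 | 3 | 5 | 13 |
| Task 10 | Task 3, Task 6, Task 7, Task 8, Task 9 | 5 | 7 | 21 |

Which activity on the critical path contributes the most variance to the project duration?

Task 8

te_Task 1 = (1 + 4·6 + 11)/6 = 36/6 = 6; σ²_Task 1 = ((11−1)/6)² = 2.778
te_Task 2 = (2 + 4·3 + 16)/6 = 30/6 = 5; σ²_Task 2 = ((16−2)/6)² = 5.444
te_Task 3 = (2 + 4·3 + 4)/6 = 18/6 = 3; σ²_Task 3 = ((4−2)/6)² = 0.111
te_Task 4 = (1 + 4·3 + 5)/6 = 18/6 = 3; σ²_Task 4 = ((5−1)/6)² = 0.444
te_Task 5 = (5 + 4·8 + 17)/6 = 54/6 = 9; σ²_Task 5 = ((17−5)/6)² = 4.000
te_Task 6 = (12 + 4·13 + 14)/6 = 78/6 = 13; σ²_Task 6 = ((14−12)/6)² = 0.111
te_Task 7 = (5 + 4·9 + 13)/6 = 54/6 = 9; σ²_Task 7 = ((13−5)/6)² = 1.778
te_Task 8 = (11 + 4·14 + 29)/6 = 96/6 = 16; σ²_Task 8 = ((29−11)/6)² = 9.000
te_Task 9 = (3 + 4·5 + 13)/6 = 36/6 = 6; σ²_Task 9 = ((13−3)/6)² = 2.778
te_Task 10 = (5 + 4·7 + 21)/6 = 54/6 = 9; σ²_Task 10 = ((21−5)/6)² = 7.111

Forward pass:
ES_Task 1 = 0; EF_Task 1 = 6
ES_Task 2 = 0; EF_Task 2 = 5
ES_Task 3 = 0; EF_Task 3 = 3
ES_Task 4 = 0; EF_Task 4 = 3
ES_Task 5 = max(EF_Task 2=5, EF_Task 4=3) = 5; EF_Task 5 = 5+9 = 14
ES_Task 6 = 6; EF_Task 6 = 6+13 = 19
ES_Task 7 = 6; EF_Task 7 = 6+9 = 15
ES_Task 8 = 14; EF_Task 8 = 14+16 = 30
ES_Task 9 = 14; EF_Task 9 = 14+6 = 20
ES_Task 10 = max(EF_Task 3=3, EF_Task 6=19, EF_Task 7=15, EF_Task 8=30, EF_Task 9=20) = 30; EF_Task 10 = 30+9 = 39
Expected project duration μ = 39 days. Critical path: Task 2 → Task 5 → Task 8 → Task 10.

Variances on critical path: σ²_Task 2=5.444, σ²_Task 5=4.000, σ²_Task 8=9.000, σ²_Task 10=7.111.
Largest is σ²_Task 8 = 9.000.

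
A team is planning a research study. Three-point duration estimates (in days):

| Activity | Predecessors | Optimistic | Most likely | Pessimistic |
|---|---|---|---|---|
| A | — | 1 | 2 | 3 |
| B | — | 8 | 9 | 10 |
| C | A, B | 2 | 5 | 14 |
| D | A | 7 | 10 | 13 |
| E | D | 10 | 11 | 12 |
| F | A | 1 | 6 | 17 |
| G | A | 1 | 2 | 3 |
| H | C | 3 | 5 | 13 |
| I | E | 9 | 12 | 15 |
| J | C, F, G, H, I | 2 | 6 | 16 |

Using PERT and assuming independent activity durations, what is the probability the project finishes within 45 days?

0.861

te_A = (1 + 4·2 + 3)/6 = 12/6 = 2; σ²_A = ((3−1)/6)² = 0.111
te_B = (8 + 4·9 + 10)/6 = 54/6 = 9; σ²_B = ((10−8)/6)² = 0.111
te_C = (2 + 4·5 + 14)/6 = 36/6 = 6; σ²_C = ((14−2)/6)² = 4.000
te_D = (7 + 4·10 + 13)/6 = 60/6 = 10; σ²_D = ((13−7)/6)² = 1.000
te_E = (10 + 4·11 + 12)/6 = 66/6 = 11; σ²_E = ((12−10)/6)² = 0.111
te_F = (1 + 4·6 + 17)/6 = 42/6 = 7; σ²_F = ((17−1)/6)² = 7.111
te_G = (1 + 4·2 + 3)/6 = 12/6 = 2; σ²_G = ((3−1)/6)² = 0.111
te_H = (3 + 4·5 + 13)/6 = 36/6 = 6; σ²_H = ((13−3)/6)² = 2.778
te_I = (9 + 4·12 + 15)/6 = 72/6 = 12; σ²_I = ((15−9)/6)² = 1.000
te_J = (2 + 4·6 + 16)/6 = 42/6 = 7; σ²_J = ((16−2)/6)² = 5.444

Forward pass:
ES_A = 0; EF_A = 2
ES_B = 0; EF_B = 9
ES_C = max(EF_A=2, EF_B=9) = 9; EF_C = 9+6 = 15
ES_D = 2; EF_D = 2+10 = 12
ES_E = 12; EF_E = 12+11 = 23
ES_F = 2; EF_F = 2+7 = 9
ES_G = 2; EF_G = 2+2 = 4
ES_H = 15; EF_H = 15+6 = 21
ES_I = 23; EF_I = 23+12 = 35
ES_J = max(EF_C=15, EF_F=9, EF_G=4, EF_H=21, EF_I=35) = 35; EF_J = 35+7 = 42
Expected project duration μ = 42 days. Critical path: A → D → E → I → J.

Variance along critical path = 0.111 + 1.000 + 0.111 + 1.000 + 5.444 = 7.667; σ = √7.667 = 2.769 days.
Z = (45 − 42) / 2.769 = 1.083
P(T ≤ 45) = Φ(1.083) ≈ 0.861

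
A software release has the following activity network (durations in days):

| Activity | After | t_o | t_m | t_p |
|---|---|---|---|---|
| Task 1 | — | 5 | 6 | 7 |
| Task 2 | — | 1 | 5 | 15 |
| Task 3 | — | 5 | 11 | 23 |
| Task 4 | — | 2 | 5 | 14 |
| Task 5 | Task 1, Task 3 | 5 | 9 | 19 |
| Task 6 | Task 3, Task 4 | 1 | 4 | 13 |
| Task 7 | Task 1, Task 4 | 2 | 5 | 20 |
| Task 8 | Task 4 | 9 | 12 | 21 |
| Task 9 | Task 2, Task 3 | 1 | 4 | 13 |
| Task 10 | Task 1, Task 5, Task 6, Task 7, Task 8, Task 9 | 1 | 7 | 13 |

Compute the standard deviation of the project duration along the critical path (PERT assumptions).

4.29 days

te_Task 1 = (5 + 4·6 + 7)/6 = 36/6 = 6; σ²_Task 1 = ((7−5)/6)² = 0.111
te_Task 2 = (1 + 4·5 + 15)/6 = 36/6 = 6; σ²_Task 2 = ((15−1)/6)² = 5.444
te_Task 3 = (5 + 4·11 + 23)/6 = 72/6 = 12; σ²_Task 3 = ((23−5)/6)² = 9.000
te_Task 4 = (2 + 4·5 + 14)/6 = 36/6 = 6; σ²_Task 4 = ((14−2)/6)² = 4.000
te_Task 5 = (5 + 4·9 + 19)/6 = 60/6 = 10; σ²_Task 5 = ((19−5)/6)² = 5.444
te_Task 6 = (1 + 4·4 + 13)/6 = 30/6 = 5; σ²_Task 6 = ((13−1)/6)² = 4.000
te_Task 7 = (2 + 4·5 + 20)/6 = 42/6 = 7; σ²_Task 7 = ((20−2)/6)² = 9.000
te_Task 8 = (9 + 4·12 + 21)/6 = 78/6 = 13; σ²_Task 8 = ((21−9)/6)² = 4.000
te_Task 9 = (1 + 4·4 + 13)/6 = 30/6 = 5; σ²_Task 9 = ((13−1)/6)² = 4.000
te_Task 10 = (1 + 4·7 + 13)/6 = 42/6 = 7; σ²_Task 10 = ((13−1)/6)² = 4.000

Forward pass:
ES_Task 1 = 0; EF_Task 1 = 6
ES_Task 2 = 0; EF_Task 2 = 6
ES_Task 3 = 0; EF_Task 3 = 12
ES_Task 4 = 0; EF_Task 4 = 6
ES_Task 5 = max(EF_Task 1=6, EF_Task 3=12) = 12; EF_Task 5 = 12+10 = 22
ES_Task 6 = max(EF_Task 3=12, EF_Task 4=6) = 12; EF_Task 6 = 12+5 = 17
ES_Task 7 = max(EF_Task 1=6, EF_Task 4=6) = 6; EF_Task 7 = 6+7 = 13
ES_Task 8 = 6; EF_Task 8 = 6+13 = 19
ES_Task 9 = max(EF_Task 2=6, EF_Task 3=12) = 12; EF_Task 9 = 12+5 = 17
ES_Task 10 = max(EF_Task 1=6, EF_Task 5=22, EF_Task 6=17, EF_Task 7=13, EF_Task 8=19, EF_Task 9=17) = 22; EF_Task 10 = 22+7 = 29
Expected project duration μ = 29 days. Critical path: Task 3 → Task 5 → Task 10.

Variance along critical path = 9.000 + 5.444 + 4.000 = 18.444
σ = √18.444 = 4.295 days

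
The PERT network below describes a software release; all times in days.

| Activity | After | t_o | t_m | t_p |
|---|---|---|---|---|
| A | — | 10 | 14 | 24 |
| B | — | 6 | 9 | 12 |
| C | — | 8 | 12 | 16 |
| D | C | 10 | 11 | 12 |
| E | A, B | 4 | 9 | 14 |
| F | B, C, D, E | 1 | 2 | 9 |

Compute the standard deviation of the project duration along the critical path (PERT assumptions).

3.16 days

te_A = (10 + 4·14 + 24)/6 = 90/6 = 15; σ²_A = ((24−10)/6)² = 5.444
te_B = (6 + 4·9 + 12)/6 = 54/6 = 9; σ²_B = ((12−6)/6)² = 1.000
te_C = (8 + 4·12 + 16)/6 = 72/6 = 12; σ²_C = ((16−8)/6)² = 1.778
te_D = (10 + 4·11 + 12)/6 = 66/6 = 11; σ²_D = ((12−10)/6)² = 0.111
te_E = (4 + 4·9 + 14)/6 = 54/6 = 9; σ²_E = ((14−4)/6)² = 2.778
te_F = (1 + 4·2 + 9)/6 = 18/6 = 3; σ²_F = ((9−1)/6)² = 1.778

Forward pass:
ES_A = 0; EF_A = 15
ES_B = 0; EF_B = 9
ES_C = 0; EF_C = 12
ES_D = 12; EF_D = 12+11 = 23
ES_E = max(EF_A=15, EF_B=9) = 15; EF_E = 15+9 = 24
ES_F = max(EF_B=9, EF_C=12, EF_D=23, EF_E=24) = 24; EF_F = 24+3 = 27
Expected project duration μ = 27 days. Critical path: A → E → F.

Variance along critical path = 5.444 + 2.778 + 1.778 = 10.000
σ = √10.000 = 3.162 days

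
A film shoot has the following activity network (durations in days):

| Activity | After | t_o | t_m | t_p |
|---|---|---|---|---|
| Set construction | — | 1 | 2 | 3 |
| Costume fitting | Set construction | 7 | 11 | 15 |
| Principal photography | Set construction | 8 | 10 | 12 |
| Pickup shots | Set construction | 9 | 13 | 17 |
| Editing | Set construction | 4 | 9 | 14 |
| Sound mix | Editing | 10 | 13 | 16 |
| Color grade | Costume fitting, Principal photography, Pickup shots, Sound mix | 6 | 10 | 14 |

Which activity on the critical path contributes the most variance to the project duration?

Editing

te_Set construction = (1 + 4·2 + 3)/6 = 12/6 = 2; σ²_Set construction = ((3−1)/6)² = 0.111
te_Costume fitting = (7 + 4·11 + 15)/6 = 66/6 = 11; σ²_Costume fitting = ((15−7)/6)² = 1.778
te_Principal photography = (8 + 4·10 + 12)/6 = 60/6 = 10; σ²_Principal photography = ((12−8)/6)² = 0.444
te_Pickup shots = (9 + 4·13 + 17)/6 = 78/6 = 13; σ²_Pickup shots = ((17−9)/6)² = 1.778
te_Editing = (4 + 4·9 + 14)/6 = 54/6 = 9; σ²_Editing = ((14−4)/6)² = 2.778
te_Sound mix = (10 + 4·13 + 16)/6 = 78/6 = 13; σ²_Sound mix = ((16−10)/6)² = 1.000
te_Color grade = (6 + 4·10 + 14)/6 = 60/6 = 10; σ²_Color grade = ((14−6)/6)² = 1.778

Forward pass:
ES_Set construction = 0; EF_Set construction = 2
ES_Costume fitting = 2; EF_Costume fitting = 2+11 = 13
ES_Principal photography = 2; EF_Principal photography = 2+10 = 12
ES_Pickup shots = 2; EF_Pickup shots = 2+13 = 15
ES_Editing = 2; EF_Editing = 2+9 = 11
ES_Sound mix = 11; EF_Sound mix = 11+13 = 24
ES_Color grade = max(EF_Costume fitting=13, EF_Principal photography=12, EF_Pickup shots=15, EF_Sound mix=24) = 24; EF_Color grade = 24+10 = 34
Expected project duration μ = 34 days. Critical path: Set construction → Editing → Sound mix → Color grade.

Variances on critical path: σ²_Set construction=0.111, σ²_Editing=2.778, σ²_Sound mix=1.000, σ²_Color grade=1.778.
Largest is σ²_Editing = 2.778.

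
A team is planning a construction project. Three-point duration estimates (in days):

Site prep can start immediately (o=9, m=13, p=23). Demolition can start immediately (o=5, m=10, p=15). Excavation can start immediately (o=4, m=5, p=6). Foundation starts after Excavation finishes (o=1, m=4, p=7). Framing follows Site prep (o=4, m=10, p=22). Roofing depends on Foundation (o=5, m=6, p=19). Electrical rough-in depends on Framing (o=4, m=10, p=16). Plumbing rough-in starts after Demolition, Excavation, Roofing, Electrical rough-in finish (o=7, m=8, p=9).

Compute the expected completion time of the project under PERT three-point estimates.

te_Site prep = (9 + 4·13 + 23)/6 = 84/6 = 14
te_Demolition = (5 + 4·10 + 15)/6 = 60/6 = 10
te_Excavation = (4 + 4·5 + 6)/6 = 30/6 = 5
te_Foundation = (1 + 4·4 + 7)/6 = 24/6 = 4
te_Framing = (4 + 4·10 + 22)/6 = 66/6 = 11
te_Roofing = (5 + 4·6 + 19)/6 = 48/6 = 8
te_Electrical rough-in = (4 + 4·10 + 16)/6 = 60/6 = 10
te_Plumbing rough-in = (7 + 4·8 + 9)/6 = 48/6 = 8

Forward pass:
ES_Site prep = 0; EF_Site prep = 14
ES_Demolition = 0; EF_Demolition = 10
ES_Excavation = 0; EF_Excavation = 5
ES_Foundation = 5; EF_Foundation = 5+4 = 9
ES_Framing = 14; EF_Framing = 14+11 = 25
ES_Roofing = 9; EF_Roofing = 9+8 = 17
ES_Electrical rough-in = 25; EF_Electrical rough-in = 25+10 = 35
ES_Plumbing rough-in = max(EF_Demolition=10, EF_Excavation=5, EF_Roofing=17, EF_Electrical rough-in=35) = 35; EF_Plumbing rough-in = 35+8 = 43
Expected project duration μ = 43 days. Critical path: Site prep → Framing → Electrical rough-in → Plumbing rough-in.

43 days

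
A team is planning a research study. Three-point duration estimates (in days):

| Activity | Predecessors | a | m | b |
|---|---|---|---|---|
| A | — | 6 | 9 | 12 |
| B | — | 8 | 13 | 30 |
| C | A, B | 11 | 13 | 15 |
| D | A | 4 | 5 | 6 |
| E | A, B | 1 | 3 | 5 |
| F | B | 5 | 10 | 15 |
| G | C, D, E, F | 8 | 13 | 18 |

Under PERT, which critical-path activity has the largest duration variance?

B

te_A = (6 + 4·9 + 12)/6 = 54/6 = 9; σ²_A = ((12−6)/6)² = 1.000
te_B = (8 + 4·13 + 30)/6 = 90/6 = 15; σ²_B = ((30−8)/6)² = 13.444
te_C = (11 + 4·13 + 15)/6 = 78/6 = 13; σ²_C = ((15−11)/6)² = 0.444
te_D = (4 + 4·5 + 6)/6 = 30/6 = 5; σ²_D = ((6−4)/6)² = 0.111
te_E = (1 + 4·3 + 5)/6 = 18/6 = 3; σ²_E = ((5−1)/6)² = 0.444
te_F = (5 + 4·10 + 15)/6 = 60/6 = 10; σ²_F = ((15−5)/6)² = 2.778
te_G = (8 + 4·13 + 18)/6 = 78/6 = 13; σ²_G = ((18−8)/6)² = 2.778

Forward pass:
ES_A = 0; EF_A = 9
ES_B = 0; EF_B = 15
ES_C = max(EF_A=9, EF_B=15) = 15; EF_C = 15+13 = 28
ES_D = 9; EF_D = 9+5 = 14
ES_E = max(EF_A=9, EF_B=15) = 15; EF_E = 15+3 = 18
ES_F = 15; EF_F = 15+10 = 25
ES_G = max(EF_C=28, EF_D=14, EF_E=18, EF_F=25) = 28; EF_G = 28+13 = 41
Expected project duration μ = 41 days. Critical path: B → C → G.

Variances on critical path: σ²_B=13.444, σ²_C=0.444, σ²_G=2.778.
Largest is σ²_B = 13.444.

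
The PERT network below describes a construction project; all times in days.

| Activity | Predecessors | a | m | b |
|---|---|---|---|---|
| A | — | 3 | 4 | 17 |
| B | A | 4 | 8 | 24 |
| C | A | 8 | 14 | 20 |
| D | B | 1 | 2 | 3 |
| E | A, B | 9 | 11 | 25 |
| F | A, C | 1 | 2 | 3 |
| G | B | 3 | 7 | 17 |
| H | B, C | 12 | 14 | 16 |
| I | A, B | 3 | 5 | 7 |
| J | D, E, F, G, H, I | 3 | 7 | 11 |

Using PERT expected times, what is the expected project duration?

te_A = (3 + 4·4 + 17)/6 = 36/6 = 6
te_B = (4 + 4·8 + 24)/6 = 60/6 = 10
te_C = (8 + 4·14 + 20)/6 = 84/6 = 14
te_D = (1 + 4·2 + 3)/6 = 12/6 = 2
te_E = (9 + 4·11 + 25)/6 = 78/6 = 13
te_F = (1 + 4·2 + 3)/6 = 12/6 = 2
te_G = (3 + 4·7 + 17)/6 = 48/6 = 8
te_H = (12 + 4·14 + 16)/6 = 84/6 = 14
te_I = (3 + 4·5 + 7)/6 = 30/6 = 5
te_J = (3 + 4·7 + 11)/6 = 42/6 = 7

Forward pass:
ES_A = 0; EF_A = 6
ES_B = 6; EF_B = 6+10 = 16
ES_C = 6; EF_C = 6+14 = 20
ES_D = 16; EF_D = 16+2 = 18
ES_E = max(EF_A=6, EF_B=16) = 16; EF_E = 16+13 = 29
ES_F = max(EF_A=6, EF_C=20) = 20; EF_F = 20+2 = 22
ES_G = 16; EF_G = 16+8 = 24
ES_H = max(EF_B=16, EF_C=20) = 20; EF_H = 20+14 = 34
ES_I = max(EF_A=6, EF_B=16) = 16; EF_I = 16+5 = 21
ES_J = max(EF_D=18, EF_E=29, EF_F=22, EF_G=24, EF_H=34, EF_I=21) = 34; EF_J = 34+7 = 41
Expected project duration μ = 41 days. Critical path: A → C → H → J.

41 days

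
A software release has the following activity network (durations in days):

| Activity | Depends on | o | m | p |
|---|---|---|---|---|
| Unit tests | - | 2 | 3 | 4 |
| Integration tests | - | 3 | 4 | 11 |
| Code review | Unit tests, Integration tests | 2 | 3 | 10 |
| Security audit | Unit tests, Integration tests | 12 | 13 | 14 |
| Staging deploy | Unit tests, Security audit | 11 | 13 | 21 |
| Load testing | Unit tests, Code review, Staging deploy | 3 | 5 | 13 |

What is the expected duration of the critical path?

38 days

te_Unit tests = (2 + 4·3 + 4)/6 = 18/6 = 3
te_Integration tests = (3 + 4·4 + 11)/6 = 30/6 = 5
te_Code review = (2 + 4·3 + 10)/6 = 24/6 = 4
te_Security audit = (12 + 4·13 + 14)/6 = 78/6 = 13
te_Staging deploy = (11 + 4·13 + 21)/6 = 84/6 = 14
te_Load testing = (3 + 4·5 + 13)/6 = 36/6 = 6

Forward pass:
ES_Unit tests = 0; EF_Unit tests = 3
ES_Integration tests = 0; EF_Integration tests = 5
ES_Code review = max(EF_Unit tests=3, EF_Integration tests=5) = 5; EF_Code review = 5+4 = 9
ES_Security audit = max(EF_Unit tests=3, EF_Integration tests=5) = 5; EF_Security audit = 5+13 = 18
ES_Staging deploy = max(EF_Unit tests=3, EF_Security audit=18) = 18; EF_Staging deploy = 18+14 = 32
ES_Load testing = max(EF_Unit tests=3, EF_Code review=9, EF_Staging deploy=32) = 32; EF_Load testing = 32+6 = 38
Expected project duration μ = 38 days. Critical path: Integration tests → Security audit → Staging deploy → Load testing.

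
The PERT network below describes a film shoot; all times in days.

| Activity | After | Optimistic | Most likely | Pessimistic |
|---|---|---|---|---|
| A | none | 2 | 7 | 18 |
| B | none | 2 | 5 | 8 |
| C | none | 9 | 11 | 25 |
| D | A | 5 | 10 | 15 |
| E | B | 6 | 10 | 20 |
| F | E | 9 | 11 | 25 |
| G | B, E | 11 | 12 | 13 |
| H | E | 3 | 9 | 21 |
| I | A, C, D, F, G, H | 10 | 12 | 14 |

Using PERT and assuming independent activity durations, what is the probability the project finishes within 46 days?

te_A = (2 + 4·7 + 18)/6 = 48/6 = 8; σ²_A = ((18−2)/6)² = 7.111
te_B = (2 + 4·5 + 8)/6 = 30/6 = 5; σ²_B = ((8−2)/6)² = 1.000
te_C = (9 + 4·11 + 25)/6 = 78/6 = 13; σ²_C = ((25−9)/6)² = 7.111
te_D = (5 + 4·10 + 15)/6 = 60/6 = 10; σ²_D = ((15−5)/6)² = 2.778
te_E = (6 + 4·10 + 20)/6 = 66/6 = 11; σ²_E = ((20−6)/6)² = 5.444
te_F = (9 + 4·11 + 25)/6 = 78/6 = 13; σ²_F = ((25−9)/6)² = 7.111
te_G = (11 + 4·12 + 13)/6 = 72/6 = 12; σ²_G = ((13−11)/6)² = 0.111
te_H = (3 + 4·9 + 21)/6 = 60/6 = 10; σ²_H = ((21−3)/6)² = 9.000
te_I = (10 + 4·12 + 14)/6 = 72/6 = 12; σ²_I = ((14−10)/6)² = 0.444

Forward pass:
ES_A = 0; EF_A = 8
ES_B = 0; EF_B = 5
ES_C = 0; EF_C = 13
ES_D = 8; EF_D = 8+10 = 18
ES_E = 5; EF_E = 5+11 = 16
ES_F = 16; EF_F = 16+13 = 29
ES_G = max(EF_B=5, EF_E=16) = 16; EF_G = 16+12 = 28
ES_H = 16; EF_H = 16+10 = 26
ES_I = max(EF_A=8, EF_C=13, EF_D=18, EF_F=29, EF_G=28, EF_H=26) = 29; EF_I = 29+12 = 41
Expected project duration μ = 41 days. Critical path: B → E → F → I.

Variance along critical path = 1.000 + 5.444 + 7.111 + 0.444 = 14.000; σ = √14.000 = 3.742 days.
Z = (46 − 41) / 3.742 = 1.336
P(T ≤ 46) = Φ(1.336) ≈ 0.909

0.909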